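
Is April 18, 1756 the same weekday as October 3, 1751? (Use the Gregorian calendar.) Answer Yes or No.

From Oct 3, 1751 to Apr 18, 1756 is 1659 days.
1659 mod 7 = 0, so they are the same weekday.
(Oct 3, 1751 is a Sunday; Apr 18, 1756 is a Sunday.)

Yes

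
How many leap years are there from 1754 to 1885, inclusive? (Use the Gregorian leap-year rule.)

32

Multiples of 4 in [1754,1885]: 33.
Of those, multiples of 100: 1 (not leap unless ÷400).
Multiples of 400: 0.
Leap years = 33 − 1 + 0 = 32.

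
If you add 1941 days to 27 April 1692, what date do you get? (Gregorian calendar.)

August 20, 1697

+365 (one year) → Apr 27, 1693 (1576 left).
+365 (one year) → Apr 27, 1694 (1211 left).
+365 (one year) → Apr 27, 1695 (846 left).
+366 (one year; includes Feb 29, 1696) → Apr 27, 1696 (480 left).
+365 (one year) → Apr 27, 1697 (115 left).
Apr has 30 days: +4 → May 1, 1697 (111 left).
May has 31 days: +31 → Jun 1, 1697 (80 left).
Jun has 30 days: +30 → Jul 1, 1697 (50 left).
Jul has 31 days: +31 → Aug 1, 1697 (19 left).
+19 → Aug 20, 1697.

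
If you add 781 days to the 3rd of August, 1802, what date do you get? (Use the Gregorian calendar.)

September 22, 1804

+365 (one year) → Aug 3, 1803 (416 left).
+366 (one year; includes Feb 29, 1804) → Aug 3, 1804 (50 left).
Aug has 31 days: +29 → Sep 1, 1804 (21 left).
+21 → Sep 22, 1804.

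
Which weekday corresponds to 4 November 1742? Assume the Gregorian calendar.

Sunday

Doomsday rule: the anchor day for the 1700s is Sunday. For year 42: 42÷12 = 3 r 6, and 6÷4 = 1, so 3+6+1 = 10.
Sunday + 10 ≡ Wednesday — that's 1742's doomsday.
In November the doomsday date is Nov 7.
Nov 4 is 3 days before Nov 7; 3 mod 7 = 3, so Wednesday − 3 = Sunday.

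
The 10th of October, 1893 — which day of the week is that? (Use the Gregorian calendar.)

Doomsday rule: the anchor day for the 1800s is Friday. For year 93: 93÷12 = 7 r 9, and 9÷4 = 2, so 7+9+2 = 18.
Friday + 18 ≡ Tuesday — that's 1893's doomsday.
In October the doomsday date is Oct 10.
Oct 10 is the doomsday itself: Tuesday.

Tuesday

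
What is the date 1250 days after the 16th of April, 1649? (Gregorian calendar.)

September 17, 1652

+365 (one year) → Apr 16, 1650 (885 left).
+365 (one year) → Apr 16, 1651 (520 left).
+366 (one year; includes Feb 29, 1652) → Apr 16, 1652 (154 left).
Apr has 30 days: +15 → May 1, 1652 (139 left).
May has 31 days: +31 → Jun 1, 1652 (108 left).
Jun has 30 days: +30 → Jul 1, 1652 (78 left).
Jul has 31 days: +31 → Aug 1, 1652 (47 left).
Aug has 31 days: +31 → Sep 1, 1652 (16 left).
+16 → Sep 17, 1652.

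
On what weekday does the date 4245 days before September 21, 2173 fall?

Saturday

Sep 21, 2173 is a Tuesday.
4245 mod 7 = 3, so 4245 days before a Tuesday is Tuesday − 3 = Saturday.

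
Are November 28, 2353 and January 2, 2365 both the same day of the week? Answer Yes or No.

From Nov 28, 2353 to Jan 2, 2365 is 4053 days.
4053 mod 7 = 0, so they are the same weekday.
(Nov 28, 2353 is a Saturday; Jan 2, 2365 is a Saturday.)

Yes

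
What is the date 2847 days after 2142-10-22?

August 8, 2150

+365 (one year) → Oct 22, 2143 (2482 left).
+366 (one year; includes Feb 29, 2144) → Oct 22, 2144 (2116 left).
+365 (one year) → Oct 22, 2145 (1751 left).
+365 (one year) → Oct 22, 2146 (1386 left).
+365 (one year) → Oct 22, 2147 (1021 left).
+366 (one year; includes Feb 29, 2148) → Oct 22, 2148 (655 left).
+365 (one year) → Oct 22, 2149 (290 left).
Oct has 31 days: +10 → Nov 1, 2149 (280 left).
Nov has 30 days: +30 → Dec 1, 2149 (250 left).
Dec has 31 days: +31 → Jan 1, 2150 (219 left).
Jan has 31 days: +31 → Feb 1, 2150 (188 left).
Feb has 28 days: +28 → Mar 1, 2150 (160 left).
Mar has 31 days: +31 → Apr 1, 2150 (129 left).
Apr has 30 days: +30 → May 1, 2150 (99 left).
May has 31 days: +31 → Jun 1, 2150 (68 left).
Jun has 30 days: +30 → Jul 1, 2150 (38 left).
Jul has 31 days: +31 → Aug 1, 2150 (7 left).
+7 → Aug 8, 2150.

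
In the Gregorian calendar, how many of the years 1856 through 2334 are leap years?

116

Multiples of 4 in [1856,2334]: 120.
Of those, multiples of 100: 5 (not leap unless ÷400).
Multiples of 400: 1.
Leap years = 120 − 5 + 1 = 116.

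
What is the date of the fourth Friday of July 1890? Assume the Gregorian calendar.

July 1, 1890 is a Tuesday.
The first Friday is therefore July 4 (3 days later).
The fourth Friday is 4 + 3×7 = July 25.

July 25, 1890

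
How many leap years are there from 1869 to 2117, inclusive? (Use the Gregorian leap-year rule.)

Multiples of 4 in [1869,2117]: 62.
Of those, multiples of 100: 3 (not leap unless ÷400).
Multiples of 400: 1.
Leap years = 62 − 3 + 1 = 60.

60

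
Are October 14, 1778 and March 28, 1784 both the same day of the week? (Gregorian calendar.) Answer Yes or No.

No

From Oct 14, 1778 to Mar 28, 1784 is 1992 days.
1992 mod 7 = 4, so they are different weekdays.
(Oct 14, 1778 is a Wednesday; Mar 28, 1784 is a Sunday.)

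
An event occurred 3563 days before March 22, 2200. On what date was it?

−365 (one year) → Mar 22, 2199 (3198 left).
−365 (one year) → Mar 22, 2198 (2833 left).
−365 (one year) → Mar 22, 2197 (2468 left).
−365 (one year) → Mar 22, 2196 (2103 left).
−366 (one year; includes Feb 29, 2196) → Mar 22, 2195 (1737 left).
−365 (one year) → Mar 22, 2194 (1372 left).
−365 (one year) → Mar 22, 2193 (1007 left).
−365 (one year) → Mar 22, 2192 (642 left).
−366 (one year; includes Feb 29, 2192) → Mar 22, 2191 (276 left).
−22 → Feb 28, 2191 (end of Feb, 28 days; 254 left).
−28 → Jan 31, 2191 (end of Jan, 31 days; 226 left).
−31 → Dec 31, 2190 (end of Dec, 31 days; 195 left).
−31 → Nov 30, 2190 (end of Nov, 30 days; 164 left).
−30 → Oct 31, 2190 (end of Oct, 31 days; 134 left).
−31 → Sep 30, 2190 (end of Sep, 30 days; 103 left).
−30 → Aug 31, 2190 (end of Aug, 31 days; 73 left).
−31 → Jul 31, 2190 (end of Jul, 31 days; 42 left).
−31 → Jun 30, 2190 (end of Jun, 30 days; 11 left).
−11 → Jun 19, 2190.

June 19, 2190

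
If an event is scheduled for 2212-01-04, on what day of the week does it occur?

January 1, 2212 is a Wednesday.
Jan 1, 2212 → Jan 4, 2212: 3 days.
Total: 3 days.
3 mod 7 = 3, so Wednesday + 3 = Saturday.

Saturday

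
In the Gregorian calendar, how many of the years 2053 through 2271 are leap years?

52

Multiples of 4 in [2053,2271]: 54.
Of those, multiples of 100: 2 (not leap unless ÷400).
Multiples of 400: 0.
Leap years = 54 − 2 + 0 = 52.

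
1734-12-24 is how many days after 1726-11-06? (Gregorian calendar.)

Nov 6, 1726 → Nov 6, 1727: 365 days.
Nov 6, 1727 → Nov 6, 1728: 366 days (Feb 29, 1728 is in that span).
Nov 6, 1728 → Nov 6, 1729: 365 days.
Nov 6, 1729 → Nov 6, 1730: 365 days.
Nov 6, 1730 → Nov 6, 1731: 365 days.
Nov 6, 1731 → Nov 6, 1732: 366 days (Feb 29, 1732 is in that span).
Nov 6, 1732 → Nov 6, 1733: 365 days.
Nov 6, 1733 → Nov 6, 1734: 365 days.
Nov 6, 1734 → Dec 6, 1734: 30 days (November has 30).
Dec 6, 1734 → Dec 24, 1734: 18 days.
Total: 2970 days.

2970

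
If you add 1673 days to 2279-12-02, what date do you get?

+366 (one year; includes Feb 29, 2280) → Dec 2, 2280 (1307 left).
+365 (one year) → Dec 2, 2281 (942 left).
+365 (one year) → Dec 2, 2282 (577 left).
+365 (one year) → Dec 2, 2283 (212 left).
Dec has 31 days: +30 → Jan 1, 2284 (182 left).
Jan has 31 days: +31 → Feb 1, 2284 (151 left).
Feb has 29 days: +29 → Mar 1, 2284 (122 left).
Mar has 31 days: +31 → Apr 1, 2284 (91 left).
Apr has 30 days: +30 → May 1, 2284 (61 left).
May has 31 days: +31 → Jun 1, 2284 (30 left).
Jun has 30 days: +30 → Jul 1, 2284 (0 left).

July 1, 2284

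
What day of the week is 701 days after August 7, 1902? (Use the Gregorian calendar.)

First find the weekday of Aug 7, 1902. Doomsday rule: the anchor day for the 1900s is Wednesday. For year 02: 2÷12 = 0 r 2, and 2÷4 = 0, so 0+2+0 = 2.
Wednesday + 2 ≡ Friday — that's 1902's doomsday.
In August the doomsday date is Aug 8.
Aug 7 is 1 day before Aug 8; 1 mod 7 = 1, so Friday − 1 = Thursday.
701 mod 7 = 1, so 701 days after a Thursday is Thursday + 1 = Friday.

Friday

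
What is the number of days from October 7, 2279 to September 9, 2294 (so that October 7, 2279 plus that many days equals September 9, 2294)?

Oct 7, 2279 → Oct 7, 2280: 366 days (Feb 29, 2280 is in that span).
Oct 7, 2280 → Oct 7, 2281: 365 days.
Oct 7, 2281 → Oct 7, 2282: 365 days.
Oct 7, 2282 → Oct 7, 2283: 365 days.
Oct 7, 2283 → Oct 7, 2284: 366 days (Feb 29, 2284 is in that span).
Oct 7, 2284 → Oct 7, 2285: 365 days.
Oct 7, 2285 → Oct 7, 2286: 365 days.
Oct 7, 2286 → Oct 7, 2287: 365 days.
Oct 7, 2287 → Oct 7, 2288: 366 days (Feb 29, 2288 is in that span).
Oct 7, 2288 → Oct 7, 2289: 365 days.
Oct 7, 2289 → Oct 7, 2290: 365 days.
Oct 7, 2290 → Oct 7, 2291: 365 days.
Oct 7, 2291 → Oct 7, 2292: 366 days (Feb 29, 2292 is in that span).
Oct 7, 2292 → Oct 7, 2293: 365 days.
Oct 7, 2293 → Nov 7, 2293: 31 days (October has 31).
Nov 7, 2293 → Dec 7, 2293: 30 days (November has 30).
Dec 7, 2293 → Jan 7, 2294: 31 days (December has 31).
Jan 7, 2294 → Feb 7, 2294: 31 days (January has 31).
Feb 7, 2294 → Mar 7, 2294: 28 days (February has 28).
Mar 7, 2294 → Apr 7, 2294: 31 days (March has 31).
Apr 7, 2294 → May 7, 2294: 30 days (April has 30).
May 7, 2294 → Jun 7, 2294: 31 days (May has 31).
Jun 7, 2294 → Jul 7, 2294: 30 days (June has 30).
Jul 7, 2294 → Aug 7, 2294: 31 days (July has 31).
Aug 7, 2294 → Sep 7, 2294: 31 days (August has 31).
Sep 7, 2294 → Sep 9, 2294: 2 days.
Total: 5451 days.

5451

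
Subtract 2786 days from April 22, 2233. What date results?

−365 (one year) → Apr 22, 2232 (2421 left).
−366 (one year; includes Feb 29, 2232) → Apr 22, 2231 (2055 left).
−365 (one year) → Apr 22, 2230 (1690 left).
−365 (one year) → Apr 22, 2229 (1325 left).
−365 (one year) → Apr 22, 2228 (960 left).
−366 (one year; includes Feb 29, 2228) → Apr 22, 2227 (594 left).
−365 (one year) → Apr 22, 2226 (229 left).
−22 → Mar 31, 2226 (end of Mar, 31 days; 207 left).
−31 → Feb 28, 2226 (end of Feb, 28 days; 176 left).
−28 → Jan 31, 2226 (end of Jan, 31 days; 148 left).
−31 → Dec 31, 2225 (end of Dec, 31 days; 117 left).
−31 → Nov 30, 2225 (end of Nov, 30 days; 86 left).
−30 → Oct 31, 2225 (end of Oct, 31 days; 56 left).
−31 → Sep 30, 2225 (end of Sep, 30 days; 25 left).
−25 → Sep 5, 2225.

September 5, 2225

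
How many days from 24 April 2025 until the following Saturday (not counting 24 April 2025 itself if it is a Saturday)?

Apr 24, 2025 is a Thursday.
From Thursday to the next Saturday is 2 days.

2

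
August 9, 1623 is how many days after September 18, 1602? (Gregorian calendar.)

7630

Sep 18, 1602 → Sep 18, 1603: 365 days.
Sep 18, 1603 → Sep 18, 1604: 366 days (Feb 29, 1604 is in that span).
Sep 18, 1604 → Sep 18, 1605: 365 days.
Sep 18, 1605 → Sep 18, 1606: 365 days.
Sep 18, 1606 → Sep 18, 1607: 365 days.
Sep 18, 1607 → Sep 18, 1608: 366 days (Feb 29, 1608 is in that span).
Sep 18, 1608 → Sep 18, 1609: 365 days.
Sep 18, 1609 → Sep 18, 1610: 365 days.
Sep 18, 1610 → Sep 18, 1611: 365 days.
Sep 18, 1611 → Sep 18, 1612: 366 days (Feb 29, 1612 is in that span).
Sep 18, 1612 → Sep 18, 1613: 365 days.
Sep 18, 1613 → Sep 18, 1614: 365 days.
Sep 18, 1614 → Sep 18, 1615: 365 days.
Sep 18, 1615 → Sep 18, 1616: 366 days (Feb 29, 1616 is in that span).
Sep 18, 1616 → Sep 18, 1617: 365 days.
Sep 18, 1617 → Sep 18, 1618: 365 days.
Sep 18, 1618 → Sep 18, 1619: 365 days.
Sep 18, 1619 → Sep 18, 1620: 366 days (Feb 29, 1620 is in that span).
Sep 18, 1620 → Sep 18, 1621: 365 days.
Sep 18, 1621 → Sep 18, 1622: 365 days.
Sep 18, 1622 → Oct 18, 1622: 30 days (September has 30).
Oct 18, 1622 → Nov 18, 1622: 31 days (October has 31).
Nov 18, 1622 → Dec 18, 1622: 30 days (November has 30).
Dec 18, 1622 → Jan 18, 1623: 31 days (December has 31).
Jan 18, 1623 → Feb 18, 1623: 31 days (January has 31).
Feb 18, 1623 → Mar 18, 1623: 28 days (February has 28).
Mar 18, 1623 → Apr 18, 1623: 31 days (March has 31).
Apr 18, 1623 → May 18, 1623: 30 days (April has 30).
May 18, 1623 → Jun 18, 1623: 31 days (May has 31).
Jun 18, 1623 → Jul 18, 1623: 30 days (June has 30).
Jul 18, 1623 → Aug 9, 1623: 22 days.
Total: 7630 days.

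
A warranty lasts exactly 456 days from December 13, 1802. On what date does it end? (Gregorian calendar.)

+365 (one year) → Dec 13, 1803 (91 left).
Dec has 31 days: +19 → Jan 1, 1804 (72 left).
Jan has 31 days: +31 → Feb 1, 1804 (41 left).
Feb has 29 days: +29 → Mar 1, 1804 (12 left).
+12 → Mar 13, 1804.

March 13, 1804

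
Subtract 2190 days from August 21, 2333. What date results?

−365 (one year) → Aug 21, 2332 (1825 left).
−366 (one year; includes Feb 29, 2332) → Aug 21, 2331 (1459 left).
−365 (one year) → Aug 21, 2330 (1094 left).
−365 (one year) → Aug 21, 2329 (729 left).
−365 (one year) → Aug 21, 2328 (364 left).
−21 → Jul 31, 2328 (end of Jul, 31 days; 343 left).
−31 → Jun 30, 2328 (end of Jun, 30 days; 312 left).
−30 → May 31, 2328 (end of May, 31 days; 282 left).
−31 → Apr 30, 2328 (end of Apr, 30 days; 251 left).
−30 → Mar 31, 2328 (end of Mar, 31 days; 221 left).
−31 → Feb 29, 2328 (end of Feb, 29 days; 190 left).
−29 → Jan 31, 2328 (end of Jan, 31 days; 161 left).
−31 → Dec 31, 2327 (end of Dec, 31 days; 130 left).
−31 → Nov 30, 2327 (end of Nov, 30 days; 99 left).
−30 → Oct 31, 2327 (end of Oct, 31 days; 69 left).
−31 → Sep 30, 2327 (end of Sep, 30 days; 38 left).
−30 → Aug 31, 2327 (end of Aug, 31 days; 8 left).
−8 → Aug 23, 2327.

August 23, 2327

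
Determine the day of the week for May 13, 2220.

Doomsday rule: the anchor day for the 2200s is Friday. For year 20: 20÷12 = 1 r 8, and 8÷4 = 2, so 1+8+2 = 11.
Friday + 11 ≡ Tuesday — that's 2220's doomsday.
In May the doomsday date is May 9.
May 13 is 4 days after May 9; 4 mod 7 = 4, so Tuesday + 4 = Saturday.

Saturday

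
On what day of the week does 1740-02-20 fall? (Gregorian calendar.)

Doomsday rule: the anchor day for the 1700s is Sunday. For year 40: 40÷12 = 3 r 4, and 4÷4 = 1, so 3+4+1 = 8.
Sunday + 8 ≡ Monday — that's 1740's doomsday.
In February the doomsday date is Feb 29 (1740 is a leap year (divisible by 4)).
Feb 20 is 9 days before Feb 29; 9 mod 7 = 2, so Monday − 2 = Saturday.

Saturday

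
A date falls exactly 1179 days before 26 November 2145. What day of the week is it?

Nov 26, 2145 is a Friday.
1179 mod 7 = 3, so 1179 days before a Friday is Friday − 3 = Tuesday.

Tuesday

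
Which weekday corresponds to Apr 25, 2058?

Thursday

Doomsday rule: the anchor day for the 2000s is Tuesday. For year 58: 58÷12 = 4 r 10, and 10÷4 = 2, so 4+10+2 = 16.
Tuesday + 16 ≡ Thursday — that's 2058's doomsday.
In April the doomsday date is Apr 4.
Apr 25 is 21 days after Apr 4; 21 mod 7 = 0, so Thursday + 0 = Thursday.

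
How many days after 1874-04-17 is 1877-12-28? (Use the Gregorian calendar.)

Apr 17, 1874 → Apr 17, 1875: 365 days.
Apr 17, 1875 → Apr 17, 1876: 366 days (Feb 29, 1876 is in that span).
Apr 17, 1876 → Apr 17, 1877: 365 days.
Apr 17, 1877 → May 17, 1877: 30 days (April has 30).
May 17, 1877 → Jun 17, 1877: 31 days (May has 31).
Jun 17, 1877 → Jul 17, 1877: 30 days (June has 30).
Jul 17, 1877 → Aug 17, 1877: 31 days (July has 31).
Aug 17, 1877 → Sep 17, 1877: 31 days (August has 31).
Sep 17, 1877 → Oct 17, 1877: 30 days (September has 30).
Oct 17, 1877 → Nov 17, 1877: 31 days (October has 31).
Nov 17, 1877 → Dec 17, 1877: 30 days (November has 30).
Dec 17, 1877 → Dec 28, 1877: 11 days.
Total: 1351 days.

1351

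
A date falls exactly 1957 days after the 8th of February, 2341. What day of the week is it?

Wednesday

Feb 8, 2341 is a Saturday.
1957 mod 7 = 4, so 1957 days after a Saturday is Saturday + 4 = Wednesday.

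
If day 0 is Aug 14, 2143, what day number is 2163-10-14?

7366

Aug 14, 2143 → Aug 14, 2144: 366 days (Feb 29, 2144 is in that span).
Aug 14, 2144 → Aug 14, 2145: 365 days.
Aug 14, 2145 → Aug 14, 2146: 365 days.
Aug 14, 2146 → Aug 14, 2147: 365 days.
Aug 14, 2147 → Aug 14, 2148: 366 days (Feb 29, 2148 is in that span).
Aug 14, 2148 → Aug 14, 2149: 365 days.
Aug 14, 2149 → Aug 14, 2150: 365 days.
Aug 14, 2150 → Aug 14, 2151: 365 days.
Aug 14, 2151 → Aug 14, 2152: 366 days (Feb 29, 2152 is in that span).
Aug 14, 2152 → Aug 14, 2153: 365 days.
Aug 14, 2153 → Aug 14, 2154: 365 days.
Aug 14, 2154 → Aug 14, 2155: 365 days.
Aug 14, 2155 → Aug 14, 2156: 366 days (Feb 29, 2156 is in that span).
Aug 14, 2156 → Aug 14, 2157: 365 days.
Aug 14, 2157 → Aug 14, 2158: 365 days.
Aug 14, 2158 → Aug 14, 2159: 365 days.
Aug 14, 2159 → Aug 14, 2160: 366 days (Feb 29, 2160 is in that span).
Aug 14, 2160 → Aug 14, 2161: 365 days.
Aug 14, 2161 → Aug 14, 2162: 365 days.
Aug 14, 2162 → Aug 14, 2163: 365 days.
Aug 14, 2163 → Sep 14, 2163: 31 days (August has 31).
Sep 14, 2163 → Oct 14, 2163: 30 days.
Total: 7366 days.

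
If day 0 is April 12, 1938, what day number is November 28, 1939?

Apr 12, 1938 → Apr 12, 1939: 365 days.
Apr 12, 1939 → May 12, 1939: 30 days (April has 30).
May 12, 1939 → Jun 12, 1939: 31 days (May has 31).
Jun 12, 1939 → Jul 12, 1939: 30 days (June has 30).
Jul 12, 1939 → Aug 12, 1939: 31 days (July has 31).
Aug 12, 1939 → Sep 12, 1939: 31 days (August has 31).
Sep 12, 1939 → Oct 12, 1939: 30 days (September has 30).
Oct 12, 1939 → Nov 12, 1939: 31 days (October has 31).
Nov 12, 1939 → Nov 28, 1939: 16 days.
Total: 595 days.

595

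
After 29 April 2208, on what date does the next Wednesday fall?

May 4, 2208

Apr 29, 2208 is a Friday.
From Friday to the next Wednesday is 5 days.
Apr 29, 2208 + 5 = May 4, 2208.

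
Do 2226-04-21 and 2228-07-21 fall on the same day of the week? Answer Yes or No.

From Apr 21, 2226 to Jul 21, 2228 is 822 days.
822 mod 7 = 3, so they are different weekdays.
(Apr 21, 2226 is a Friday; Jul 21, 2228 is a Monday.)

No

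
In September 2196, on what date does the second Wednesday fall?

September 1, 2196 is a Thursday.
The first Wednesday is therefore September 7 (6 days later).
The second Wednesday is 7 + 1×7 = September 14.

September 14, 2196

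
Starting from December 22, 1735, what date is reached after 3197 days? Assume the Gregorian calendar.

September 22, 1744

+366 (one year; includes Feb 29, 1736) → Dec 22, 1736 (2831 left).
+365 (one year) → Dec 22, 1737 (2466 left).
+365 (one year) → Dec 22, 1738 (2101 left).
+365 (one year) → Dec 22, 1739 (1736 left).
+366 (one year; includes Feb 29, 1740) → Dec 22, 1740 (1370 left).
+365 (one year) → Dec 22, 1741 (1005 left).
+365 (one year) → Dec 22, 1742 (640 left).
+365 (one year) → Dec 22, 1743 (275 left).
Dec has 31 days: +10 → Jan 1, 1744 (265 left).
Jan has 31 days: +31 → Feb 1, 1744 (234 left).
Feb has 29 days: +29 → Mar 1, 1744 (205 left).
Mar has 31 days: +31 → Apr 1, 1744 (174 left).
Apr has 30 days: +30 → May 1, 1744 (144 left).
May has 31 days: +31 → Jun 1, 1744 (113 left).
Jun has 30 days: +30 → Jul 1, 1744 (83 left).
Jul has 31 days: +31 → Aug 1, 1744 (52 left).
Aug has 31 days: +31 → Sep 1, 1744 (21 left).
+21 → Sep 22, 1744.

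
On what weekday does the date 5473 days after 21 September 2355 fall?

Tuesday

First find the weekday of Sep 21, 2355. Doomsday rule: the anchor day for the 2300s is Wednesday. For year 55: 55÷12 = 4 r 7, and 7÷4 = 1, so 4+7+1 = 12.
Wednesday + 12 ≡ Monday — that's 2355's doomsday.
In September the doomsday date is Sep 5.
Sep 21 is 16 days after Sep 5; 16 mod 7 = 2, so Monday + 2 = Wednesday.
5473 mod 7 = 6, so 5473 days after a Wednesday is Wednesday + 6 = Tuesday.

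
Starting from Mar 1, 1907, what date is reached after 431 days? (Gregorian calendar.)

May 5, 1908

+366 (one year; includes Feb 29, 1908) → Mar 1, 1908 (65 left).
Mar has 31 days: +31 → Apr 1, 1908 (34 left).
Apr has 30 days: +30 → May 1, 1908 (4 left).
+4 → May 5, 1908.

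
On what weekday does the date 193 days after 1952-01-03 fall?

First find the weekday of Jan 3, 1952. Doomsday rule: the anchor day for the 1900s is Wednesday. For year 52: 52÷12 = 4 r 4, and 4÷4 = 1, so 4+4+1 = 9.
Wednesday + 9 ≡ Friday — that's 1952's doomsday.
In January the doomsday date is Jan 4 (1952 is a leap year (divisible by 4)).
Jan 3 is 1 day before Jan 4; 1 mod 7 = 1, so Friday − 1 = Thursday.
193 mod 7 = 4, so 193 days after a Thursday is Thursday + 4 = Monday.

Monday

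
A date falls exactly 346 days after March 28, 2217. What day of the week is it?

Monday

Mar 28, 2217 is a Friday.
346 mod 7 = 3, so 346 days after a Friday is Friday + 3 = Monday.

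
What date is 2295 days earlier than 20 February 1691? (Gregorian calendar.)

−365 (one year) → Feb 20, 1690 (1930 left).
−365 (one year) → Feb 20, 1689 (1565 left).
−366 (one year; includes Feb 29, 1688) → Feb 20, 1688 (1199 left).
−365 (one year) → Feb 20, 1687 (834 left).
−365 (one year) → Feb 20, 1686 (469 left).
−365 (one year) → Feb 20, 1685 (104 left).
−20 → Jan 31, 1685 (end of Jan, 31 days; 84 left).
−31 → Dec 31, 1684 (end of Dec, 31 days; 53 left).
−31 → Nov 30, 1684 (end of Nov, 30 days; 22 left).
−22 → Nov 8, 1684.

November 8, 1684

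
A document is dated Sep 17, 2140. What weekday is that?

Saturday

Doomsday rule: the anchor day for the 2100s is Sunday. For year 40: 40÷12 = 3 r 4, and 4÷4 = 1, so 3+4+1 = 8.
Sunday + 8 ≡ Monday — that's 2140's doomsday.
In September the doomsday date is Sep 5.
Sep 17 is 12 days after Sep 5; 12 mod 7 = 5, so Monday + 5 = Saturday.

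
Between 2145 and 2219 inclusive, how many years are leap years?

Multiples of 4 in [2145,2219]: 18.
Of those, multiples of 100: 1 (not leap unless ÷400).
Multiples of 400: 0.
Leap years = 18 − 1 + 0 = 17.

17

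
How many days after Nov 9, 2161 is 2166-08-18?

Nov 9, 2161 → Nov 9, 2162: 365 days.
Nov 9, 2162 → Nov 9, 2163: 365 days.
Nov 9, 2163 → Nov 9, 2164: 366 days (Feb 29, 2164 is in that span).
Nov 9, 2164 → Nov 9, 2165: 365 days.
Nov 9, 2165 → Dec 9, 2165: 30 days (November has 30).
Dec 9, 2165 → Jan 9, 2166: 31 days (December has 31).
Jan 9, 2166 → Feb 9, 2166: 31 days (January has 31).
Feb 9, 2166 → Mar 9, 2166: 28 days (February has 28).
Mar 9, 2166 → Apr 9, 2166: 31 days (March has 31).
Apr 9, 2166 → May 9, 2166: 30 days (April has 30).
May 9, 2166 → Jun 9, 2166: 31 days (May has 31).
Jun 9, 2166 → Jul 9, 2166: 30 days (June has 30).
Jul 9, 2166 → Aug 9, 2166: 31 days (July has 31).
Aug 9, 2166 → Aug 18, 2166: 9 days.
Total: 1743 days.

1743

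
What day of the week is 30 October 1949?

January 1, 1949 is a Saturday.
Jan 1, 1949 → Feb 1, 1949: 31 days (January has 31).
Feb 1, 1949 → Mar 1, 1949: 28 days (February has 28).
Mar 1, 1949 → Apr 1, 1949: 31 days (March has 31).
Apr 1, 1949 → May 1, 1949: 30 days (April has 30).
May 1, 1949 → Jun 1, 1949: 31 days (May has 31).
Jun 1, 1949 → Jul 1, 1949: 30 days (June has 30).
Jul 1, 1949 → Aug 1, 1949: 31 days (July has 31).
Aug 1, 1949 → Sep 1, 1949: 31 days (August has 31).
Sep 1, 1949 → Oct 1, 1949: 30 days (September has 30).
Oct 1, 1949 → Oct 30, 1949: 29 days.
Total: 302 days.
302 mod 7 = 1, so Saturday + 1 = Sunday.

Sunday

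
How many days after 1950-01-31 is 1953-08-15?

Jan 31, 1950 → Jan 31, 1951: 365 days.
Jan 31, 1951 → Jan 31, 1952: 365 days.
Jan 31, 1952 → Jan 31, 1953: 366 days (Feb 29, 1952 is in that span).
Jan 31, 1953 → Feb 28, 1953: 28 days (January has 31).
Feb 28, 1953 → Mar 28, 1953: 28 days (February has 28).
Mar 28, 1953 → Apr 28, 1953: 31 days (March has 31).
Apr 28, 1953 → May 28, 1953: 30 days (April has 30).
May 28, 1953 → Jun 28, 1953: 31 days (May has 31).
Jun 28, 1953 → Jul 28, 1953: 30 days (June has 30).
Jul 28, 1953 → Aug 15, 1953: 18 days.
Total: 1292 days.

1292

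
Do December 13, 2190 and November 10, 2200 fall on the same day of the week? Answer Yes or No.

Yes

From Dec 13, 2190 to Nov 10, 2200 is 3619 days.
3619 mod 7 = 0, so they are the same weekday.
(Dec 13, 2190 is a Monday; Nov 10, 2200 is a Monday.)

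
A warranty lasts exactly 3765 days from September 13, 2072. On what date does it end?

January 4, 2083

+365 (one year) → Sep 13, 2073 (3400 left).
+365 (one year) → Sep 13, 2074 (3035 left).
+365 (one year) → Sep 13, 2075 (2670 left).
+366 (one year; includes Feb 29, 2076) → Sep 13, 2076 (2304 left).
+365 (one year) → Sep 13, 2077 (1939 left).
+365 (one year) → Sep 13, 2078 (1574 left).
+365 (one year) → Sep 13, 2079 (1209 left).
+366 (one year; includes Feb 29, 2080) → Sep 13, 2080 (843 left).
+365 (one year) → Sep 13, 2081 (478 left).
+365 (one year) → Sep 13, 2082 (113 left).
Sep has 30 days: +18 → Oct 1, 2082 (95 left).
Oct has 31 days: +31 → Nov 1, 2082 (64 left).
Nov has 30 days: +30 → Dec 1, 2082 (34 left).
Dec has 31 days: +31 → Jan 1, 2083 (3 left).
+3 → Jan 4, 2083.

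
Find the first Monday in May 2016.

May 1, 2016 is a Sunday.
The first Monday is therefore May 2 (1 days later).

May 2, 2016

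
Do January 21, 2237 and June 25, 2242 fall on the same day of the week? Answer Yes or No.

From Jan 21, 2237 to Jun 25, 2242 is 1981 days.
1981 mod 7 = 0, so they are the same weekday.
(Jan 21, 2237 is a Saturday; Jun 25, 2242 is a Saturday.)

Yes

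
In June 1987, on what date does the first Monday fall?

June 1, 1987

June 1, 1987 is a Monday.
The first Monday is therefore June 1 (same day).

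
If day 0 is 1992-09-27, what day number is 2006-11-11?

5158

Sep 27, 1992 → Sep 27, 1993: 365 days.
Sep 27, 1993 → Sep 27, 1994: 365 days.
Sep 27, 1994 → Sep 27, 1995: 365 days.
Sep 27, 1995 → Sep 27, 1996: 366 days (Feb 29, 1996 is in that span).
Sep 27, 1996 → Sep 27, 1997: 365 days.
Sep 27, 1997 → Sep 27, 1998: 365 days.
Sep 27, 1998 → Sep 27, 1999: 365 days.
Sep 27, 1999 → Sep 27, 2000: 366 days (Feb 29, 2000 is in that span).
Sep 27, 2000 → Sep 27, 2001: 365 days.
Sep 27, 2001 → Sep 27, 2002: 365 days.
Sep 27, 2002 → Sep 27, 2003: 365 days.
Sep 27, 2003 → Sep 27, 2004: 366 days (Feb 29, 2004 is in that span).
Sep 27, 2004 → Sep 27, 2005: 365 days.
Sep 27, 2005 → Sep 27, 2006: 365 days.
Sep 27, 2006 → Oct 27, 2006: 30 days (September has 30).
Oct 27, 2006 → Nov 11, 2006: 15 days.
Total: 5158 days.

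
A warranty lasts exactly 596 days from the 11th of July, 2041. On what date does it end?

+365 (one year) → Jul 11, 2042 (231 left).
Jul has 31 days: +21 → Aug 1, 2042 (210 left).
Aug has 31 days: +31 → Sep 1, 2042 (179 left).
Sep has 30 days: +30 → Oct 1, 2042 (149 left).
Oct has 31 days: +31 → Nov 1, 2042 (118 left).
Nov has 30 days: +30 → Dec 1, 2042 (88 left).
Dec has 31 days: +31 → Jan 1, 2043 (57 left).
Jan has 31 days: +31 → Feb 1, 2043 (26 left).
+26 → Feb 27, 2043.

February 27, 2043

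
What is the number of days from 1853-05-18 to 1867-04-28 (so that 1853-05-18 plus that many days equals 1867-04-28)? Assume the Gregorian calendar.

May 18, 1853 → May 18, 1854: 365 days.
May 18, 1854 → May 18, 1855: 365 days.
May 18, 1855 → May 18, 1856: 366 days (Feb 29, 1856 is in that span).
May 18, 1856 → May 18, 1857: 365 days.
May 18, 1857 → May 18, 1858: 365 days.
May 18, 1858 → May 18, 1859: 365 days.
May 18, 1859 → May 18, 1860: 366 days (Feb 29, 1860 is in that span).
May 18, 1860 → May 18, 1861: 365 days.
May 18, 1861 → May 18, 1862: 365 days.
May 18, 1862 → May 18, 1863: 365 days.
May 18, 1863 → May 18, 1864: 366 days (Feb 29, 1864 is in that span).
May 18, 1864 → May 18, 1865: 365 days.
May 18, 1865 → May 18, 1866: 365 days.
May 18, 1866 → Jun 18, 1866: 31 days (May has 31).
Jun 18, 1866 → Jul 18, 1866: 30 days (June has 30).
Jul 18, 1866 → Aug 18, 1866: 31 days (July has 31).
Aug 18, 1866 → Sep 18, 1866: 31 days (August has 31).
Sep 18, 1866 → Oct 18, 1866: 30 days (September has 30).
Oct 18, 1866 → Nov 18, 1866: 31 days (October has 31).
Nov 18, 1866 → Dec 18, 1866: 30 days (November has 30).
Dec 18, 1866 → Jan 18, 1867: 31 days (December has 31).
Jan 18, 1867 → Feb 18, 1867: 31 days (January has 31).
Feb 18, 1867 → Mar 18, 1867: 28 days (February has 28).
Mar 18, 1867 → Apr 18, 1867: 31 days (March has 31).
Apr 18, 1867 → Apr 28, 1867: 10 days.
Total: 5093 days.

5093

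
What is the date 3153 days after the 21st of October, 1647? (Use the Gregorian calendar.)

+366 (one year; includes Feb 29, 1648) → Oct 21, 1648 (2787 left).
+365 (one year) → Oct 21, 1649 (2422 left).
+365 (one year) → Oct 21, 1650 (2057 left).
+365 (one year) → Oct 21, 1651 (1692 left).
+366 (one year; includes Feb 29, 1652) → Oct 21, 1652 (1326 left).
+365 (one year) → Oct 21, 1653 (961 left).
+365 (one year) → Oct 21, 1654 (596 left).
+365 (one year) → Oct 21, 1655 (231 left).
Oct has 31 days: +11 → Nov 1, 1655 (220 left).
Nov has 30 days: +30 → Dec 1, 1655 (190 left).
Dec has 31 days: +31 → Jan 1, 1656 (159 left).
Jan has 31 days: +31 → Feb 1, 1656 (128 left).
Feb has 29 days: +29 → Mar 1, 1656 (99 left).
Mar has 31 days: +31 → Apr 1, 1656 (68 left).
Apr has 30 days: +30 → May 1, 1656 (38 left).
May has 31 days: +31 → Jun 1, 1656 (7 left).
+7 → Jun 8, 1656.

June 8, 1656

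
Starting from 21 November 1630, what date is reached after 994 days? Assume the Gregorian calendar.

+365 (one year) → Nov 21, 1631 (629 left).
+366 (one year; includes Feb 29, 1632) → Nov 21, 1632 (263 left).
Nov has 30 days: +10 → Dec 1, 1632 (253 left).
Dec has 31 days: +31 → Jan 1, 1633 (222 left).
Jan has 31 days: +31 → Feb 1, 1633 (191 left).
Feb has 28 days: +28 → Mar 1, 1633 (163 left).
Mar has 31 days: +31 → Apr 1, 1633 (132 left).
Apr has 30 days: +30 → May 1, 1633 (102 left).
May has 31 days: +31 → Jun 1, 1633 (71 left).
Jun has 30 days: +30 → Jul 1, 1633 (41 left).
Jul has 31 days: +31 → Aug 1, 1633 (10 left).
+10 → Aug 11, 1633.

August 11, 1633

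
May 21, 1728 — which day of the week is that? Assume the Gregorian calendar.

Doomsday rule: the anchor day for the 1700s is Sunday. For year 28: 28÷12 = 2 r 4, and 4÷4 = 1, so 2+4+1 = 7.
Sunday + 7 ≡ Sunday — that's 1728's doomsday.
In May the doomsday date is May 9.
May 21 is 12 days after May 9; 12 mod 7 = 5, so Sunday + 5 = Friday.

Friday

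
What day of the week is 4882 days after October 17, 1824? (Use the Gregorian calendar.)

Wednesday

First find the weekday of Oct 17, 1824. Doomsday rule: the anchor day for the 1800s is Friday. For year 24: 24÷12 = 2 r 0, and 0÷4 = 0, so 2+0+0 = 2.
Friday + 2 ≡ Sunday — that's 1824's doomsday.
In October the doomsday date is Oct 10.
Oct 17 is 7 days after Oct 10; 7 mod 7 = 0, so Sunday + 0 = Sunday.
4882 mod 7 = 3, so 4882 days after a Sunday is Sunday + 3 = Wednesday.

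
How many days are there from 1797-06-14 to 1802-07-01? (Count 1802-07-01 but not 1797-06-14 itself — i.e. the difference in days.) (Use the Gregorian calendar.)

1842

Jun 14, 1797 → Jun 14, 1798: 365 days.
Jun 14, 1798 → Jun 14, 1799: 365 days.
Jun 14, 1799 → Jun 14, 1800: 365 days.
Jun 14, 1800 → Jun 14, 1801: 365 days.
Jun 14, 1801 → Jul 14, 1801: 30 days (June has 30).
Jul 14, 1801 → Aug 14, 1801: 31 days (July has 31).
Aug 14, 1801 → Sep 14, 1801: 31 days (August has 31).
Sep 14, 1801 → Oct 14, 1801: 30 days (September has 30).
Oct 14, 1801 → Nov 14, 1801: 31 days (October has 31).
Nov 14, 1801 → Dec 14, 1801: 30 days (November has 30).
Dec 14, 1801 → Jan 14, 1802: 31 days (December has 31).
Jan 14, 1802 → Feb 14, 1802: 31 days (January has 31).
Feb 14, 1802 → Mar 14, 1802: 28 days (February has 28).
Mar 14, 1802 → Apr 14, 1802: 31 days (March has 31).
Apr 14, 1802 → May 14, 1802: 30 days (April has 30).
May 14, 1802 → Jun 14, 1802: 31 days (May has 31).
Jun 14, 1802 → Jul 1, 1802: 17 days.
Total: 1842 days.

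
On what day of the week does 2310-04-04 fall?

Monday

Doomsday rule: the anchor day for the 2300s is Wednesday. For year 10: 10÷12 = 0 r 10, and 10÷4 = 2, so 0+10+2 = 12.
Wednesday + 12 ≡ Monday — that's 2310's doomsday.
In April the doomsday date is Apr 4.
Apr 4 is the doomsday itself: Monday.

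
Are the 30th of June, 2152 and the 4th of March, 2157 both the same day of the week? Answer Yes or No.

From Jun 30, 2152 to Mar 4, 2157 is 1708 days.
1708 mod 7 = 0, so they are the same weekday.
(Jun 30, 2152 is a Friday; Mar 4, 2157 is a Friday.)

Yes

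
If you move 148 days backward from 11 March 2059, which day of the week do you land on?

First find the weekday of Mar 11, 2059. Doomsday rule: the anchor day for the 2000s is Tuesday. For year 59: 59÷12 = 4 r 11, and 11÷4 = 2, so 4+11+2 = 17.
Tuesday + 17 ≡ Friday — that's 2059's doomsday.
In March the doomsday date is Mar 14.
Mar 11 is 3 days before Mar 14; 3 mod 7 = 3, so Friday − 3 = Tuesday.
148 mod 7 = 1, so 148 days before a Tuesday is Tuesday − 1 = Monday.

Monday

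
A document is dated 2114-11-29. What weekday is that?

Doomsday rule: the anchor day for the 2100s is Sunday. For year 14: 14÷12 = 1 r 2, and 2÷4 = 0, so 1+2+0 = 3.
Sunday + 3 ≡ Wednesday — that's 2114's doomsday.
In November the doomsday date is Nov 7.
Nov 29 is 22 days after Nov 7; 22 mod 7 = 1, so Wednesday + 1 = Thursday.

Thursday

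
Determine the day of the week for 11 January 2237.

Wednesday

Doomsday rule: the anchor day for the 2200s is Friday. For year 37: 37÷12 = 3 r 1, and 1÷4 = 0, so 3+1+0 = 4.
Friday + 4 ≡ Tuesday — that's 2237's doomsday.
In January the doomsday date is Jan 3 (2237 is not a leap year).
Jan 11 is 8 days after Jan 3; 8 mod 7 = 1, so Tuesday + 1 = Wednesday.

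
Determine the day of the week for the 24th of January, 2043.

Doomsday rule: the anchor day for the 2000s is Tuesday. For year 43: 43÷12 = 3 r 7, and 7÷4 = 1, so 3+7+1 = 11.
Tuesday + 11 ≡ Saturday — that's 2043's doomsday.
In January the doomsday date is Jan 3 (2043 is not a leap year).
Jan 24 is 21 days after Jan 3; 21 mod 7 = 0, so Saturday + 0 = Saturday.

Saturday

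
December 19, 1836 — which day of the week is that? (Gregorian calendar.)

Monday

Doomsday rule: the anchor day for the 1800s is Friday. For year 36: 36÷12 = 3 r 0, and 0÷4 = 0, so 3+0+0 = 3.
Friday + 3 ≡ Monday — that's 1836's doomsday.
In December the doomsday date is Dec 12.
Dec 19 is 7 days after Dec 12; 7 mod 7 = 0, so Monday + 0 = Monday.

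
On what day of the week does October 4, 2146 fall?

Doomsday rule: the anchor day for the 2100s is Sunday. For year 46: 46÷12 = 3 r 10, and 10÷4 = 2, so 3+10+2 = 15.
Sunday + 15 ≡ Monday — that's 2146's doomsday.
In October the doomsday date is Oct 10.
Oct 4 is 6 days before Oct 10; 6 mod 7 = 6, so Monday − 6 = Tuesday.

Tuesday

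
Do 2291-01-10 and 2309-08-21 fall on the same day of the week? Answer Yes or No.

Yes

From Jan 10, 2291 to Aug 21, 2309 is 6797 days.
6797 mod 7 = 0, so they are the same weekday.
(Jan 10, 2291 is a Saturday; Aug 21, 2309 is a Saturday.)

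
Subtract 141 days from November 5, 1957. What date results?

−5 → Oct 31, 1957 (end of Oct, 31 days; 136 left).
−31 → Sep 30, 1957 (end of Sep, 30 days; 105 left).
−30 → Aug 31, 1957 (end of Aug, 31 days; 75 left).
−31 → Jul 31, 1957 (end of Jul, 31 days; 44 left).
−31 → Jun 30, 1957 (end of Jun, 30 days; 13 left).
−13 → Jun 17, 1957.

June 17, 1957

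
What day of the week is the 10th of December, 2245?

Doomsday rule: the anchor day for the 2200s is Friday. For year 45: 45÷12 = 3 r 9, and 9÷4 = 2, so 3+9+2 = 14.
Friday + 14 ≡ Friday — that's 2245's doomsday.
In December the doomsday date is Dec 12.
Dec 10 is 2 days before Dec 12; 2 mod 7 = 2, so Friday − 2 = Wednesday.

Wednesday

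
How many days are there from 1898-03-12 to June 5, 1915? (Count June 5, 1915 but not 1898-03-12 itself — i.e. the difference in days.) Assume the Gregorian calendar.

6293

Mar 12, 1898 → Mar 12, 1899: 365 days.
Mar 12, 1899 → Mar 12, 1900: 365 days.
Mar 12, 1900 → Mar 12, 1901: 365 days.
Mar 12, 1901 → Mar 12, 1902: 365 days.
Mar 12, 1902 → Mar 12, 1903: 365 days.
Mar 12, 1903 → Mar 12, 1904: 366 days (Feb 29, 1904 is in that span).
Mar 12, 1904 → Mar 12, 1905: 365 days.
Mar 12, 1905 → Mar 12, 1906: 365 days.
Mar 12, 1906 → Mar 12, 1907: 365 days.
Mar 12, 1907 → Mar 12, 1908: 366 days (Feb 29, 1908 is in that span).
Mar 12, 1908 → Mar 12, 1909: 365 days.
Mar 12, 1909 → Mar 12, 1910: 365 days.
Mar 12, 1910 → Mar 12, 1911: 365 days.
Mar 12, 1911 → Mar 12, 1912: 366 days (Feb 29, 1912 is in that span).
Mar 12, 1912 → Mar 12, 1913: 365 days.
Mar 12, 1913 → Mar 12, 1914: 365 days.
Mar 12, 1914 → Mar 12, 1915: 365 days.
Mar 12, 1915 → Apr 12, 1915: 31 days (March has 31).
Apr 12, 1915 → May 12, 1915: 30 days (April has 30).
May 12, 1915 → Jun 5, 1915: 24 days.
Total: 6293 days.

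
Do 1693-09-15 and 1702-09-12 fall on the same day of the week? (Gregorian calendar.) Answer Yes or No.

From Sep 15, 1693 to Sep 12, 1702 is 3283 days.
3283 mod 7 = 0, so they are the same weekday.
(Sep 15, 1693 is a Tuesday; Sep 12, 1702 is a Tuesday.)

Yes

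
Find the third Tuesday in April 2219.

April 1, 2219 is a Thursday.
The first Tuesday is therefore April 6 (5 days later).
The third Tuesday is 6 + 2×7 = April 20.

April 20, 2219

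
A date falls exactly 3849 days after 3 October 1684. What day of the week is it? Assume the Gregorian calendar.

Oct 3, 1684 is a Tuesday.
3849 mod 7 = 6, so 3849 days after a Tuesday is Tuesday + 6 = Monday.

Monday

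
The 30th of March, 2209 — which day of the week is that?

Thursday

Doomsday rule: the anchor day for the 2200s is Friday. For year 09: 9÷12 = 0 r 9, and 9÷4 = 2, so 0+9+2 = 11.
Friday + 11 ≡ Tuesday — that's 2209's doomsday.
In March the doomsday date is Mar 14.
Mar 30 is 16 days after Mar 14; 16 mod 7 = 2, so Tuesday + 2 = Thursday.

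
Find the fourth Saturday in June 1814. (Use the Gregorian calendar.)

June 1, 1814 is a Wednesday.
The first Saturday is therefore June 4 (3 days later).
The fourth Saturday is 4 + 3×7 = June 25.

June 25, 1814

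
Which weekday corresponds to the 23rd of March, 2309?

Tuesday

Doomsday rule: the anchor day for the 2300s is Wednesday. For year 09: 9÷12 = 0 r 9, and 9÷4 = 2, so 0+9+2 = 11.
Wednesday + 11 ≡ Sunday — that's 2309's doomsday.
In March the doomsday date is Mar 14.
Mar 23 is 9 days after Mar 14; 9 mod 7 = 2, so Sunday + 2 = Tuesday.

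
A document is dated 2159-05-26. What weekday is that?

Saturday

Doomsday rule: the anchor day for the 2100s is Sunday. For year 59: 59÷12 = 4 r 11, and 11÷4 = 2, so 4+11+2 = 17.
Sunday + 17 ≡ Wednesday — that's 2159's doomsday.
In May the doomsday date is May 9.
May 26 is 17 days after May 9; 17 mod 7 = 3, so Wednesday + 3 = Saturday.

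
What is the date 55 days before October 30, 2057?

−30 → Sep 30, 2057 (end of Sep, 30 days; 25 left).
−25 → Sep 5, 2057.

September 5, 2057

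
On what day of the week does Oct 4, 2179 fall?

Monday

Doomsday rule: the anchor day for the 2100s is Sunday. For year 79: 79÷12 = 6 r 7, and 7÷4 = 1, so 6+7+1 = 14.
Sunday + 14 ≡ Sunday — that's 2179's doomsday.
In October the doomsday date is Oct 10.
Oct 4 is 6 days before Oct 10; 6 mod 7 = 6, so Sunday − 6 = Monday.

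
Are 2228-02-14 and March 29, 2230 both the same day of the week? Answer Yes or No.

No

From Feb 14, 2228 to Mar 29, 2230 is 774 days.
774 mod 7 = 4, so they are different weekdays.
(Feb 14, 2228 is a Thursday; Mar 29, 2230 is a Monday.)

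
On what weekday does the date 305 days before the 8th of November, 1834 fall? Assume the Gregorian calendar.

Nov 8, 1834 is a Saturday.
305 mod 7 = 4, so 305 days before a Saturday is Saturday − 4 = Tuesday.

Tuesday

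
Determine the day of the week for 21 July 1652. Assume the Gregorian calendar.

Sunday

Doomsday rule: the anchor day for the 1600s is Tuesday. For year 52: 52÷12 = 4 r 4, and 4÷4 = 1, so 4+4+1 = 9.
Tuesday + 9 ≡ Thursday — that's 1652's doomsday.
In July the doomsday date is Jul 11.
Jul 21 is 10 days after Jul 11; 10 mod 7 = 3, so Thursday + 3 = Sunday.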